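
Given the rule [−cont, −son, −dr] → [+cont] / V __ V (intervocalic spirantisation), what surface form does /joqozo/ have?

/q/ satisfies [−cont, −son, −dr] and sits in V __ V. The [+continuant] counterpart of the voiceless uvular stop is /χ/. Other segments in /joqozo/ either fail the structural description or are not in the environment, so the surface form is [joχozo].

[joχozo]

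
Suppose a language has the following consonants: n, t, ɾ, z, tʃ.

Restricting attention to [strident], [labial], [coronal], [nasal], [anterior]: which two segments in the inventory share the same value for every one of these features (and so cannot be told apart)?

Both /ɾ/ and /t/ are [-strident], [-labial], [+coronal], [-nasal], [+anterior]. Since the list omits [sonorant] and [voice] — which do distinguish the alveolar tap from the voiceless alveolar stop — this pair collapses; all other pairs remain distinct.

ɾ, t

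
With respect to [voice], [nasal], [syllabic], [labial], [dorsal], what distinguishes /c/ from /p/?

[labial], [dorsal]

/c/ is the voiceless palatal stop and /p/ is the voiceless bilabial stop. Both are [−voice], [−nasal], [−syllabic]. /c/ is [−labial] while /p/ is [+labial]; /c/ is [+dorsal] while /p/ is [−dorsal], so the distinguishing features are [labial], [dorsal].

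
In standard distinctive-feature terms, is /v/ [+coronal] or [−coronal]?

/v/ is the voiced labiodental fricative. The feature [coronal] marks segments articulated with the tongue front (tip or blade); /v/ lacks this property, so it is [−coronal].

[−coronal]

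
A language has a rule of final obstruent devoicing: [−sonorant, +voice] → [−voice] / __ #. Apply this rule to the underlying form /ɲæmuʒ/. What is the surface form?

[ɲæmuʃ]

/ʒ/ satisfies [−sonorant, +voice] and sits in __ #. The [−voice] counterpart of the voiced postalveolar fricative is /ʃ/. Other segments in /ɲæmuʒ/ either fail the structural description or are not in the environment, so the surface form is [ɲæmuʃ].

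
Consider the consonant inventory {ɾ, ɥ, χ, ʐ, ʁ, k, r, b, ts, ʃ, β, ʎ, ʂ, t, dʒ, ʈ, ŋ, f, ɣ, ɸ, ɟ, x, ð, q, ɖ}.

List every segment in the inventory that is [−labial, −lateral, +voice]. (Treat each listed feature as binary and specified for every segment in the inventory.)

ɾ, ʐ, ʁ, r, dʒ, ŋ, ɣ, ɟ, ð, ɖ

First, the [−labial] segments are /ɾ, χ, ʐ, ʁ, k, r, ts, ʃ, ʎ, ʂ, t, dʒ, ʈ, ŋ, ɣ, ɟ, x, ð, q, ɖ/.
Then [−lateral] gives /ɾ, χ, ʐ, ʁ, k, r, ts, ʃ, ʂ, t, dʒ, ʈ, ŋ, ɣ, ɟ, x, ð, q, ɖ/.
Intersecting with [+voice] leaves /ɾ, ʐ, ʁ, r, dʒ, ŋ, ɣ, ɟ, ð, ɖ/.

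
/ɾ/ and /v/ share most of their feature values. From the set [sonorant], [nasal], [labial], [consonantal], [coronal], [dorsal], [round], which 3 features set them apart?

/ɾ/ (alveolar tap) and /v/ (voiced labiodental fricative) agree on [-nasal], [+consonantal], [-dorsal], [-round]. They differ on [sonorant] (/ɾ/ [+], /v/ [-]), [labial] (/ɾ/ [-], /v/ [+]), [coronal] (/ɾ/ [+], /v/ [-]).

[sonorant], [labial], [coronal]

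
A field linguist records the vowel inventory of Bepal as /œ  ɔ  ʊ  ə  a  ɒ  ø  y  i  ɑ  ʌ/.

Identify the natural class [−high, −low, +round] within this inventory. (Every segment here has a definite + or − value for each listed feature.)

Eliminate segments failing any feature: /ʊ, y, i/ are [+high]; /ə, ʌ/ are [−round]; /a, ɒ, ɑ/ are [+low]. The remaining /œ, ɔ, ø/ satisfy [−high], [−low], [+round].

œ, ɔ, ø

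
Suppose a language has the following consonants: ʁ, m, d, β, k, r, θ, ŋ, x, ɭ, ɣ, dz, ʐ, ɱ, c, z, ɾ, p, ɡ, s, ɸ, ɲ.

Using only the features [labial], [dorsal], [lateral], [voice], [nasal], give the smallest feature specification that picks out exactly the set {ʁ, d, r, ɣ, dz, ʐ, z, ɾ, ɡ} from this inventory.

The class [+voice], [-nasal], [-lateral], [-labial] has exactly /ʁ, d, r, ɣ, dz, ʐ, z, ɾ, ɡ/ as its extension in this inventory. No smaller conjunction from the listed features achieves this: [-nasal, -lateral, -labial] alone would also admit /k, θ, x, c, …/; [+voice, -lateral, -labial] alone would also admit /ŋ, ɲ/; [+voice, -nasal, -labial] alone would also admit /ɭ/; [+voice, -nasal, -lateral] alone would also admit /β/; and checking the remaining three-feature bundles turns up none with this extension.

[+voice, -nasal, -lateral, -labial]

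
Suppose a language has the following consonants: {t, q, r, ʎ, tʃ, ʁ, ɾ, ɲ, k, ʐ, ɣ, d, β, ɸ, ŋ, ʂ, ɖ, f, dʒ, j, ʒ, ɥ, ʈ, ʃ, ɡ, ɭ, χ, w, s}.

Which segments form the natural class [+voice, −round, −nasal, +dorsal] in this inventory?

Eliminate segments failing any feature: /t, q, tʃ, k, ɸ, ʂ, f, ʈ, ʃ, χ, s/ are [−voice]; /r, ɾ, ʐ, d, β, ɖ, dʒ, ʒ, ɭ/ are [−dorsal]; /ɲ, ŋ/ are [+nasal]; /ɥ, w/ are [+round]. The remaining /ʎ, ʁ, ɣ, j, ɡ/ satisfy [+voice], [−round], [−nasal], [+dorsal].

ʎ, ʁ, ɣ, j, ɡ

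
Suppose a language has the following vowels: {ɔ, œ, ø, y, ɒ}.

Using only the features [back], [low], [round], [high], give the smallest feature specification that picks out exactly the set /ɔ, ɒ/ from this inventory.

[+back]

The target set is precisely the extension of [+back] in this inventory.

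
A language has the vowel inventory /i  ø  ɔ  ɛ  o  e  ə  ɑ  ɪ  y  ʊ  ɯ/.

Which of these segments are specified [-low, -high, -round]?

ɛ, e, ə

Eliminate segments failing any feature: /i, ɪ, y, ʊ, ɯ/ are [+high]; /ø, ɔ, o/ are [+round]; /ɑ/ is [+low]. The remaining /ɛ, e, ə/ satisfy [-low], [-high], [-round].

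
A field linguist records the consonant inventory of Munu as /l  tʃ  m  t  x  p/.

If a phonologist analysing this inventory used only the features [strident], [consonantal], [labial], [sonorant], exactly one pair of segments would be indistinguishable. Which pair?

t, x

On the given features, /t/ and /x/ have an identical profile: [−strident], [+consonantal], [−labial], [−sonorant]. No other two segments in the inventory coincide on all 4 features. (They do differ in [continuant], [coronal] and [dorsal], which are not among the given features.)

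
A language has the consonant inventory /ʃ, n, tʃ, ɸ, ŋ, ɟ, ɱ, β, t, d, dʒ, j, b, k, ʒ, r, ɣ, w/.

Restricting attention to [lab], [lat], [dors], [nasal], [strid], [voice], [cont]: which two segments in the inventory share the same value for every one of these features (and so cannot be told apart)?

j, ɣ

/j/ (palatal glide) and /ɣ/ (voiced velar fricative) are both [−labial], [−lateral], [+dorsal], [−nasal], [−strident], [+voice], [+continuant], so none of the listed features separates them. (They do differ in [sonorant] and [back], which are not among the given features.) Every other pair in the inventory differs on at least one listed feature.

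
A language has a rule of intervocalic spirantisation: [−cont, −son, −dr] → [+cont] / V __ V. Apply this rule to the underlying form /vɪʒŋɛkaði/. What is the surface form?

[vɪʒŋɛxaði]

/k/ satisfies [−cont, −son, −dr] and sits in V __ V. The [+continuant] counterpart of the voiceless velar stop is /x/. Other segments in /vɪʒŋɛkaði/ either fail the structural description or are not in the environment, so the surface form is [vɪʒŋɛxaði].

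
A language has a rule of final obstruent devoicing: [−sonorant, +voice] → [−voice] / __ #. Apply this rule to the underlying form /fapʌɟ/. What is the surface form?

/ɟ/ satisfies [−sonorant, +voice] and sits in __ #. The [−voice] counterpart of the voiced palatal stop is /c/. Other segments in /fapʌɟ/ either fail the structural description or are not in the environment, so the surface form is [fapʌc].

[fapʌc]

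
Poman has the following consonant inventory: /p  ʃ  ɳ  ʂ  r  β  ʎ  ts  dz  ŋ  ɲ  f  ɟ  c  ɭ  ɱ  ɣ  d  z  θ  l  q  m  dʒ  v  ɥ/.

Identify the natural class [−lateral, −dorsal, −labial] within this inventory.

ʃ, ɳ, ʂ, r, ts, dz, d, z, θ, dʒ

The [−lateral] segments are /p, ʃ, ɳ, ʂ, r, β, ts, dz, ŋ, ɲ, f, ɟ, c, ɱ, ɣ, d, z, θ, q, m, dʒ, v, ɥ/.
Of those, [−dorsal] gives /p, ʃ, ɳ, ʂ, r, β, ts, dz, f, ɱ, d, z, θ, m, dʒ, v/.
Among these, [−labial] leaves /ʃ, ɳ, ʂ, r, ts, dz, d, z, θ, dʒ/.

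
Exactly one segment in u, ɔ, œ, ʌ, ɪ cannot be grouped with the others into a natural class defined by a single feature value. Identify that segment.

u

The remaining segments after removing /u/ share [−tense]; /u/ (high back rounded tense vowel) is [+tense]. For every other candidate removal, the leftover set fails to share any single feature value that the removed segment lacks.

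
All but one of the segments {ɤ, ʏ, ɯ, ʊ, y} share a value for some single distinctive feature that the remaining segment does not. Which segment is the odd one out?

The remaining segments after removing /ɤ/ share [+high]; /ɤ/ (mid back unrounded tense vowel) is [-high]. For every other candidate removal, the leftover set fails to share any single feature value that the removed segment lacks.

ɤ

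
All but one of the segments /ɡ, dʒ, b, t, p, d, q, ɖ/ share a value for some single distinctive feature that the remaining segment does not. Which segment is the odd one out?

dʒ

The remaining segments after removing /dʒ/ share [-delayed release]; /dʒ/ (voiced postalveolar affricate) is [+delayed release]. For every other candidate removal, the leftover set fails to share any single feature value that the removed segment lacks.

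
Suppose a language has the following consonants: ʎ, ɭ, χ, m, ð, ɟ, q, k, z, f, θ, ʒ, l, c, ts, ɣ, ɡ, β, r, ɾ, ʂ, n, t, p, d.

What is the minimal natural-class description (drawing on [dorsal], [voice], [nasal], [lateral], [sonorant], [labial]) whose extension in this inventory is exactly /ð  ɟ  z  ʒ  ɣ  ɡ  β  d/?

The class [-sonorant], [+voice] has exactly /ð, ɟ, z, ʒ, ɣ, ɡ, β, d/ as its extension in this inventory. No smaller conjunction from the listed features achieves this: [+voice] alone would also admit /ʎ, ɭ, m, l, …/; [-sonorant] alone would also admit /χ, q, k, f, …/; and checking the remaining single features turns up none with this extension.

[-sonorant, +voice]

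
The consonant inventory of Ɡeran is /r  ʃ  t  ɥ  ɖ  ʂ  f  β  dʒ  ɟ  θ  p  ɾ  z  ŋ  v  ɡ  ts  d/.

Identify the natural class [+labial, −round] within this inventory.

f, β, p, v

Eliminate segments failing any feature: /r, ʃ, t, ɖ, ʂ, dʒ, ɟ, θ, ɾ, z, ŋ, ɡ, ts, d/ are [−labial]; /ɥ/ is [+round]. The remaining /f, β, p, v/ satisfy [+labial], [−round].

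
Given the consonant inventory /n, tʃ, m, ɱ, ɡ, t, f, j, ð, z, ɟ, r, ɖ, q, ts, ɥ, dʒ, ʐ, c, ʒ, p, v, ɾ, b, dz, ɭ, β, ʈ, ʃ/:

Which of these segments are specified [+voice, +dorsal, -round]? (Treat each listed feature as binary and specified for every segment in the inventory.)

ɡ, j, ɟ

The [+voice] segments are /n, m, ɱ, ɡ, j, ð, z, ɟ, r, ɖ, ɥ, dʒ, ʐ, ʒ, v, ɾ, b, dz, ɭ, β/.
Of those, [+dorsal] gives /ɡ, j, ɟ, ɥ/.
Within that set, [-round] leaves /ɡ, j, ɟ/.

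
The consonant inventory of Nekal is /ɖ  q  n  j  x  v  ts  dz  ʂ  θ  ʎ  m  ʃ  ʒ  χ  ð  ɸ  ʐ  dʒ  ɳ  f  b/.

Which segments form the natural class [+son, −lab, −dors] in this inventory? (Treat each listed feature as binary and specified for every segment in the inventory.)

Eliminate segments failing any feature: /ɖ, q, x, v, ts, dz, ʂ, θ, ʃ, ʒ, χ, ð, ɸ, ʐ, dʒ, f, b/ are [−sonorant]; /j, ʎ/ are [+dorsal]; /m/ is [+labial]. The remaining /n, ɳ/ satisfy [+sonorant], [−labial], [−dorsal].

n, ɳ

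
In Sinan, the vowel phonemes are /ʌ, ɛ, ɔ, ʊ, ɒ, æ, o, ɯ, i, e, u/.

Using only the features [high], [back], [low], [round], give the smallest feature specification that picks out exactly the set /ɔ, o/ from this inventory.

The class [−high], [−low], [+round] has exactly /ɔ, o/ as its extension in this inventory. No smaller conjunction from the listed features achieves this: [−low, +round] alone would also admit /ʊ, u/; [−high, +round] alone would also admit /ɒ/; [−high, −low] alone would also admit /ʌ, ɛ, e/; and checking the remaining two-feature bundles turns up none with this extension.

[−high, −low, +round]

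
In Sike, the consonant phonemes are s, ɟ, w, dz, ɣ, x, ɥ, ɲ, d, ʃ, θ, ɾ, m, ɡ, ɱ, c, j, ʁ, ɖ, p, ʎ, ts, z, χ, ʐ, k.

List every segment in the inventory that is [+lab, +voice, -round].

m, ɱ

Checking each segment against [+labial], [+voice], [-round]: /m/ (bilabial nasal), /ɱ/ (labiodental nasal) satisfy every feature; every other segment in the inventory fails at least one.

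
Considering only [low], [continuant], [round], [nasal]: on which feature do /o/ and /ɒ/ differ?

The two segments share [+continuant], [+round], [-nasal]. The only feature from the list on which they differ: /o/ is [-low] while /ɒ/ is [+low].

[low]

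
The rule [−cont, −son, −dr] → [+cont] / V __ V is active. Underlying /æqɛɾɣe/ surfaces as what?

[æχɛɾɣe]

Only /q/ occurs between two vowels (/æ/ __ /ɛ/) and matches the structural description. It is a voiceless uvular stop, so [−cont, −son, −dr] holds; changing it to [+continuant] with all other features held fixed yields /χ/ (voiceless uvular fricative). No other segment meets both the structural description and the environment, so the output is [æχɛɾɣe].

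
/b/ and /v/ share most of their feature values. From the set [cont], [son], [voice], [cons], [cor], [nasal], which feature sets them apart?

/b/ (voiced bilabial stop) and /v/ (voiced labiodental fricative) agree on [−sonorant], [+voice], [+consonantal], [−coronal], [−nasal]. They differ on [continuant] (/b/ [−], /v/ [+]).

[continuant]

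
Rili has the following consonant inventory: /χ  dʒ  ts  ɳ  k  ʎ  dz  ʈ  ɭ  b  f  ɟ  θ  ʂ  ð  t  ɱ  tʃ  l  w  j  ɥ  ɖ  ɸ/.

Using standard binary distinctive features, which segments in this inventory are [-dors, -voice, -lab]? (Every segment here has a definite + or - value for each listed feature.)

Checking each segment against [-dorsal], [-voice], [-labial]: /ts/ (voiceless alveolar affricate), /ʈ/ (voiceless retroflex stop), /θ/ (voiceless dental fricative), /ʂ/ (voiceless retroflex fricative), /t/ (voiceless alveolar stop), /tʃ/ (voiceless postalveolar affricate) satisfy every feature; every other segment in the inventory fails at least one.

ts, ʈ, θ, ʂ, t, tʃ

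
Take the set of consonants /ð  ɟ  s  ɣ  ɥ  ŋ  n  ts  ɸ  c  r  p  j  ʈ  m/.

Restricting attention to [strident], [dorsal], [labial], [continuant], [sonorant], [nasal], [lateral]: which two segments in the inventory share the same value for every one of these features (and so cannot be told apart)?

c, ɟ

/c/ (voiceless palatal stop) and /ɟ/ (voiced palatal stop) are both [−strident], [+dorsal], [−labial], [−continuant], [−sonorant], [−nasal], [−lateral], so none of the listed features separates them. (They do differ in [voice], which is not among the given features.) Every other pair in the inventory differs on at least one listed feature.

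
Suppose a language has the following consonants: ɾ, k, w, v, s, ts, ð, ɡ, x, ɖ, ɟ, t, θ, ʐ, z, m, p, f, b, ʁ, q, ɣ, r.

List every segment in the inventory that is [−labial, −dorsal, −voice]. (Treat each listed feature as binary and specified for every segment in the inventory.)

s, ts, t, θ

Checking each segment against [−labial], [−dorsal], [−voice]: /s/ (voiceless alveolar fricative), /ts/ (voiceless alveolar affricate), /t/ (voiceless alveolar stop), /θ/ (voiceless dental fricative) satisfy every feature; every other segment in the inventory fails at least one.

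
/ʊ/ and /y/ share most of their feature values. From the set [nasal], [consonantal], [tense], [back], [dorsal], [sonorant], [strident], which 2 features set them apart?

[back], [tense]

The two segments share [−nasal], [−consonantal], [+dorsal], [+sonorant], [−strident]. The only features from the list on which they differ: /ʊ/ is [+back] while /y/ is [−back]; /ʊ/ is [−tense] while /y/ is [+tense].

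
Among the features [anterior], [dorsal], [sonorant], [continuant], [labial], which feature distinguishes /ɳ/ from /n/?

[anterior]

/ɳ/ (retroflex nasal) and /n/ (alveolar nasal) agree on [−dorsal], [+sonorant], [−continuant], [−labial]. They differ on [anterior] (/ɳ/ [−], /n/ [+]).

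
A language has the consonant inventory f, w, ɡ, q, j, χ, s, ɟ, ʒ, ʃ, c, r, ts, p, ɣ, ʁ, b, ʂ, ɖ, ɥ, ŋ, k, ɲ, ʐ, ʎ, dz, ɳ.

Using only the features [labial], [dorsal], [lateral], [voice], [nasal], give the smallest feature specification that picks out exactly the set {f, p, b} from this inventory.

Every target segment is [+labial], [-dorsal]; each remaining inventory member fails at least one of these. Each conjunct is needed — [-dorsal] alone would also admit /s, ʒ, ʃ, r, …/; [+labial] alone would also admit /w, ɥ/ — and no other single listed feature has exactly this extension, so two is the minimum.

[+labial, -dorsal]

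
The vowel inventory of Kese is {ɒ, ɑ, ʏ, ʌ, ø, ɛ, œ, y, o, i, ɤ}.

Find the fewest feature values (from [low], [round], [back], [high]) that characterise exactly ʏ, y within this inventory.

[+high, +round]

/ʏ, y/ are all [+high], [+round], and no other segment in the inventory matches both values. Dropping any one of them over-generates: [+round] alone would also admit /ɒ, ø, œ, o/; [+high] alone would also admit /i/. No other single listed feature picks out exactly this set either, so fewer than two features will not do.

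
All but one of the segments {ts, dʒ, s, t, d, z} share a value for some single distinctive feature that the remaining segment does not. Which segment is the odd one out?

[distributed] (equivalently [anterior]) groups all but one: /d, s, z, t, ts/ share [-distributed] while /dʒ/ (voiced postalveolar affricate) alone is [+distributed]. Removing any other segment would not leave a single-feature class that excludes it.

dʒ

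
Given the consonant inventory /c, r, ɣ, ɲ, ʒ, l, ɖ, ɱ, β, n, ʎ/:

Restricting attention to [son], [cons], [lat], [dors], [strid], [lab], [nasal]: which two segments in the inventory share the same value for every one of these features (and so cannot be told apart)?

On the given features, /ɣ/ and /c/ have an identical profile: [−sonorant], [+consonantal], [−lateral], [+dorsal], [−strident], [−labial], [−nasal]. No other two segments in the inventory coincide on all 7 features. (They do differ in [voice], [continuant] and [back], which are not among the given features.)

ɣ, c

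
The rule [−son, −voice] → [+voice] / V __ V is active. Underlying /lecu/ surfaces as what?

The only segment in the rule's environment that also matches [−son, −voice] is /c/. Applying [+voice] turns the voiceless palatal stop into /ɟ/ (voiced palatal stop), giving [leɟu].

[leɟu]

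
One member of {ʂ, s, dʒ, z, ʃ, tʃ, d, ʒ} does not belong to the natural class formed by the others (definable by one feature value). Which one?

[strident] groups all but one: /z, ʂ, dʒ, tʃ, ʒ, s, ʃ/ share [+strident] while /d/ (voiced alveolar stop) alone is [−strident]. Removing any other segment would not leave a single-feature class that excludes it.

d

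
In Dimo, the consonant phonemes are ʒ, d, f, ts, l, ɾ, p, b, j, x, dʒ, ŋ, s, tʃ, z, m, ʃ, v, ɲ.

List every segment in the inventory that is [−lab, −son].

Eliminate segments failing any feature: /f, p, b, m, v/ are [+labial]; /l, ɾ, j, ŋ, ɲ/ are [+sonorant]. The remaining /ʒ, d, ts, x, dʒ, s, tʃ, z, ʃ/ satisfy [−labial], [−sonorant].

ʒ, d, ts, x, dʒ, s, tʃ, z, ʃ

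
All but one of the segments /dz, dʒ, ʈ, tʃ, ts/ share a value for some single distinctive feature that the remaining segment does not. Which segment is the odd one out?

[delayed release] (equivalently [strident]) groups all but one: /tʃ, ts, dʒ, dz/ share [+delayed release] while /ʈ/ (voiceless retroflex stop) alone is [−delayed release]. Removing any other segment would not leave a single-feature class that excludes it.

ʈ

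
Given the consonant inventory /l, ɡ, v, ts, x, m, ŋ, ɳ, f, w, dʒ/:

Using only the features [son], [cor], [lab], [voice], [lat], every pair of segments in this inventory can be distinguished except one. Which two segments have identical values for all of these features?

On the given features, /m/ and /w/ have an identical profile: [+sonorant], [-coronal], [+labial], [+voice], [-lateral]. No other two segments in the inventory coincide on all 5 features. (They do differ in [nasal], [continuant], [round] and [dorsal], which are not among the given features.)

m, w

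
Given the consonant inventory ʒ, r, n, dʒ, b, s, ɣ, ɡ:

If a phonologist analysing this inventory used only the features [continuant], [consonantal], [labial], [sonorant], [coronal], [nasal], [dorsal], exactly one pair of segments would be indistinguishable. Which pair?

On the given features, /s/ and /ʒ/ have an identical profile: [+continuant], [+consonantal], [−labial], [−sonorant], [+coronal], [−nasal], [−dorsal]. No other two segments in the inventory coincide on all 7 features. (They do differ in [voice], [anterior] and [distributed], which are not among the given features.)

s, ʒ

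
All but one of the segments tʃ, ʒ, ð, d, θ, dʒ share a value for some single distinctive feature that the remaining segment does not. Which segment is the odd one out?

The remaining segments after removing /d/ share [+distributed]; /d/ (voiced alveolar stop) is [−distributed]. For every other candidate removal, the leftover set fails to share any single feature value that the removed segment lacks.

d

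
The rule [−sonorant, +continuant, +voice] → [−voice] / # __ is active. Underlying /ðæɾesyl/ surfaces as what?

[θæɾesyl]

The only segment in the rule's environment that also matches [−sonorant, +continuant, +voice] is /ð/. Applying [−voice] turns the voiced dental fricative into /θ/ (voiceless dental fricative), giving [θæɾesyl].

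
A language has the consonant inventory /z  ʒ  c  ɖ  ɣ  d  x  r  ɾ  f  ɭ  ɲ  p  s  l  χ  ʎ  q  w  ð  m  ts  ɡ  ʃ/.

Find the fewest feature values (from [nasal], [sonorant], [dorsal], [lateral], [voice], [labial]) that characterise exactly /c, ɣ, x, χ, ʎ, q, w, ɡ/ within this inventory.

[−nasal, +dorsal]

The class [−nasal], [+dorsal] has exactly /c, ɣ, x, χ, ʎ, q, w, ɡ/ as its extension in this inventory. No smaller conjunction from the listed features achieves this: [+dorsal] alone would also admit /ɲ/; [−nasal] alone would also admit /z, ʒ, ɖ, d, …/; and checking the remaining single features turns up none with this extension.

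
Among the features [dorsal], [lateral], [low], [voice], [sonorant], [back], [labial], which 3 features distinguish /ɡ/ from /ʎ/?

The two segments share [+dorsal], [−low], [+voice], [−labial]. The only features from the list on which they differ: /ɡ/ is [−sonorant] while /ʎ/ is [+sonorant]; /ɡ/ is [−lateral] while /ʎ/ is [+lateral]; /ɡ/ is [+back] while /ʎ/ is [−back].

[sonorant], [lateral], [back]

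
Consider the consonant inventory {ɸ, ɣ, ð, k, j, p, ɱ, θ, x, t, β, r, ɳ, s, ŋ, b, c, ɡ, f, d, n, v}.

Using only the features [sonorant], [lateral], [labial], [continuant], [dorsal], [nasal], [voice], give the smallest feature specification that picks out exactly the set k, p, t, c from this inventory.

/k, p, t, c/ are all [−voice], [−continuant], and no other segment in the inventory matches both values. Dropping any one of them over-generates: [−continuant] alone would also admit /ɱ, ɳ, ŋ, b, …/; [−voice] alone would also admit /ɸ, θ, x, s, …/. No other single listed feature picks out exactly this set either, so fewer than two features will not do.

[−voice, −continuant]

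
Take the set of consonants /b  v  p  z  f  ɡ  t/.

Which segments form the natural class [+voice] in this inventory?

The feature [voice] marks segments produced with vocal-fold vibration. In this inventory /b, v, z, ɡ/ have that property, so they are [+voice]; /p, f, t/ are [−voice].

b, v, z, ɡ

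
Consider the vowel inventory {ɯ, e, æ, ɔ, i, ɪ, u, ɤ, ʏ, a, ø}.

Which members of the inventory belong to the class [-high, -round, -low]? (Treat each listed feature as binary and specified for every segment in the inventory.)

Among the inventory, the [-high] segments are /e, æ, ɔ, ɤ, a, ø/.
Intersecting with [-round] gives /e, æ, ɤ, a/.
Then [-low] leaves /e, ɤ/.

e, ɤ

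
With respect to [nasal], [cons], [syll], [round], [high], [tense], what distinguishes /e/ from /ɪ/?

The two segments share [-nasal], [-consonantal], [+syllabic], [-round]. The only features from the list on which they differ: /e/ is [-high] while /ɪ/ is [+high]; /e/ is [+tense] while /ɪ/ is [-tense].

[high], [tense]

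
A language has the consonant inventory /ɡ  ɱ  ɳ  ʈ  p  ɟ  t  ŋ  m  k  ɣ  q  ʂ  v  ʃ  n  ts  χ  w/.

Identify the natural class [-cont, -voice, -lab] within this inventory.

ʈ, t, k, q, ts

The [-continuant] segments are /ɡ, ɱ, ɳ, ʈ, p, ɟ, t, ŋ, m, k, q, n, ts/.
Intersecting with [-voice] gives /ʈ, p, t, k, q, ts/.
Intersecting with [-labial] leaves /ʈ, t, k, q, ts/.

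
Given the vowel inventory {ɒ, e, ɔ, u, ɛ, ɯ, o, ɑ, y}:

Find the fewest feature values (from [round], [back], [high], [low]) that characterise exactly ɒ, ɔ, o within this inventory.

[-high, +round]

Every target segment is [-high], [+round]; each remaining inventory member fails at least one of these. Each conjunct is needed — [+round] alone would also admit /u, y/; [-high] alone would also admit /e, ɛ, ɑ/ — and no other single listed feature has exactly this extension, so two is the minimum.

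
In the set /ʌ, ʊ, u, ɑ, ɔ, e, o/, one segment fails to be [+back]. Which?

/o, ʊ, u, ʌ, ɔ, ɑ/ are all [+back]; /e/ (mid front unrounded tense vowel) is [−back].

e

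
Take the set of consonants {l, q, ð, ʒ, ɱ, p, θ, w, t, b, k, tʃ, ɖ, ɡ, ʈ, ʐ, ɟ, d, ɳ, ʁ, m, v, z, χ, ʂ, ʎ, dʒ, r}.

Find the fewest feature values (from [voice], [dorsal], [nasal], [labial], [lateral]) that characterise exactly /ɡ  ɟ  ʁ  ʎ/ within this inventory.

[+voice, -labial, +dorsal]

The class [+voice], [-labial], [+dorsal] has exactly /ɡ, ɟ, ʁ, ʎ/ as its extension in this inventory. No smaller conjunction from the listed features achieves this: [-labial, +dorsal] alone would also admit /q, k, χ/; [+voice, +dorsal] alone would also admit /w/; [+voice, -labial] alone would also admit /l, ð, ʒ, ɖ, …/; and checking the remaining two-feature bundles turns up none with this extension.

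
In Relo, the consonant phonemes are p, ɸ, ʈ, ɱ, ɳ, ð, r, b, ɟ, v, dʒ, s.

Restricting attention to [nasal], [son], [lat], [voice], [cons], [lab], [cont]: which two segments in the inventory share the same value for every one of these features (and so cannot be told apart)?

ɟ, dʒ

Both /ɟ/ and /dʒ/ are [−nasal], [−sonorant], [−lateral], [+voice], [+consonantal], [−labial], [−continuant]. Since the list omits [strident], [delayed release] and [dorsal] — which do distinguish the voiced palatal stop from the voiced postalveolar affricate — this pair collapses; all other pairs remain distinct.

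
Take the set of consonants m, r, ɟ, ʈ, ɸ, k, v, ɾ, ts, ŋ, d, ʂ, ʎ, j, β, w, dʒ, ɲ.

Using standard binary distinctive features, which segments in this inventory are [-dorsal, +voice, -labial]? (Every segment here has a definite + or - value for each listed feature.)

The [-dorsal] segments are /m, r, ʈ, ɸ, v, ɾ, ts, d, ʂ, β, dʒ/.
Among these, [+voice] gives /m, r, v, ɾ, d, β, dʒ/.
Among these, [-labial] leaves /r, ɾ, d, dʒ/.

r, ɾ, d, dʒ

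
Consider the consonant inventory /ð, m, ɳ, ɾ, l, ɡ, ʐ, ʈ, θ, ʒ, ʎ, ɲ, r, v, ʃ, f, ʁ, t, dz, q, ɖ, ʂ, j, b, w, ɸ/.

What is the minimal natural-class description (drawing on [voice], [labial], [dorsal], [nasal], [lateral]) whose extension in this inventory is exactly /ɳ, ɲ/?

[+nasal, −labial]

/ɳ, ɲ/ are all [+nasal], [−labial], and no other segment in the inventory matches both values. Dropping any one of them over-generates: [−labial] alone would also admit /ð, ɾ, l, ɡ, …/; [+nasal] alone would also admit /m/. No other single listed feature picks out exactly this set either, so fewer than two features will not do.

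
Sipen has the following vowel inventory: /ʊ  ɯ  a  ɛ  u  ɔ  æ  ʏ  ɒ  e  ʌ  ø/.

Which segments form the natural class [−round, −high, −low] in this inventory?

Eliminate segments failing any feature: /ʊ, u, ɔ, ʏ, ɒ, ø/ are [+round]; /ɯ/ is [+high]; /a, æ/ are [+low]. The remaining /ɛ, e, ʌ/ satisfy [−round], [−high], [−low].

ɛ, e, ʌ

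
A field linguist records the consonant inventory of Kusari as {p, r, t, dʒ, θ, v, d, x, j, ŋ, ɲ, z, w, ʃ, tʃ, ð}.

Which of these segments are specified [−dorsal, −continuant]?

Eliminate segments failing any feature: /r, θ, v, z, ʃ, ð/ are [+continuant]; /x, j, ŋ, ɲ, w/ are [+dorsal]. The remaining /p, t, dʒ, d, tʃ/ satisfy [−dorsal], [−continuant].

p, t, dʒ, d, tʃ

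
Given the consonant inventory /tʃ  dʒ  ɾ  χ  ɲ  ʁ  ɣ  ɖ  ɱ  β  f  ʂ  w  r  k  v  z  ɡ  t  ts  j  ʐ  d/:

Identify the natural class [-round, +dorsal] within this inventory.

χ, ɲ, ʁ, ɣ, k, ɡ, j

Checking each segment against [-round], [+dorsal]: /χ/ (voiceless uvular fricative), /ɲ/ (palatal nasal), /ʁ/ (voiced uvular fricative), /ɣ/ (voiced velar fricative), /k/ (voiceless velar stop), /ɡ/ (voiced velar stop), among others, satisfy every feature; every other segment in the inventory fails at least one.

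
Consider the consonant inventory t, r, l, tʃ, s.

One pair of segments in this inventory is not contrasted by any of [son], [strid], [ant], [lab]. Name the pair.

On the given features, /l/ and /r/ have an identical profile: [+sonorant], [−strident], [+anterior], [−labial]. No other two segments in the inventory coincide on all 4 features. (They do differ in [lateral], which is not among the given features.)

l, r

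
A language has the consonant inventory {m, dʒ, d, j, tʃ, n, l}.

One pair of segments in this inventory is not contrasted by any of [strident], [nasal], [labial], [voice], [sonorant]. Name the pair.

l, j

/l/ (alveolar lateral approximant) and /j/ (palatal glide) are both [−strident], [−nasal], [−labial], [+voice], [+sonorant], so none of the listed features separates them. (They do differ in [lateral] and [dorsal], which are not among the given features.) Every other pair in the inventory differs on at least one listed feature.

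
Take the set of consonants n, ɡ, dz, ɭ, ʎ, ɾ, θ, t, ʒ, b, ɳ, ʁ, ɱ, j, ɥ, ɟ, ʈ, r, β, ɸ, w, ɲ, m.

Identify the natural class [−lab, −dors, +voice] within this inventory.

n, dz, ɭ, ɾ, ʒ, ɳ, r

Eliminate segments failing any feature: /ɡ, ʎ, ʁ, j, ɟ, ɲ/ are [+dorsal]; /θ, t, ʈ/ are [−voice]; /b, ɱ, ɥ, β, ɸ, w, m/ are [+labial]. The remaining /n, dz, ɭ, ɾ, ʒ, ɳ, r/ satisfy [−labial], [−dorsal], [+voice].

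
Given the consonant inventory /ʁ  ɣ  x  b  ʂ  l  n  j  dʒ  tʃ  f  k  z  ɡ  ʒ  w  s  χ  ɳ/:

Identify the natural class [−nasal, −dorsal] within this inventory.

Eliminate segments failing any feature: /ʁ, ɣ, x, j, k, ɡ, w, χ/ are [+dorsal]; /n, ɳ/ are [+nasal]. The remaining /b, ʂ, l, dʒ, tʃ, f, z, ʒ, s/ satisfy [−nasal], [−dorsal].

b, ʂ, l, dʒ, tʃ, f, z, ʒ, s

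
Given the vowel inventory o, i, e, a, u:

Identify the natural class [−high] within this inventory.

o, e, a

The feature [high] marks segments produced with the tongue body raised. In this inventory /o, e, a/ lack that property, so they are [−high]; /i, u/ are [+high].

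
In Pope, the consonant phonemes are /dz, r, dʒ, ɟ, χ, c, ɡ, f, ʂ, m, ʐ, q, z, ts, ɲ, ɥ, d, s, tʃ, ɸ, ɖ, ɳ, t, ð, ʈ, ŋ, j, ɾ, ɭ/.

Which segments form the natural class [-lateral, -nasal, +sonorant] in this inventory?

Eliminate segments failing any feature: /dz, dʒ, ɟ, χ, c, ɡ, f, ʂ, ʐ, q, z, ts, d, s, tʃ, ɸ, ɖ, t, ð, ʈ/ are [-sonorant]; /m, ɲ, ɳ, ŋ/ are [+nasal]; /ɭ/ is [+lateral]. The remaining /r, ɥ, j, ɾ/ satisfy [-lateral], [-nasal], [+sonorant].

r, ɥ, j, ɾ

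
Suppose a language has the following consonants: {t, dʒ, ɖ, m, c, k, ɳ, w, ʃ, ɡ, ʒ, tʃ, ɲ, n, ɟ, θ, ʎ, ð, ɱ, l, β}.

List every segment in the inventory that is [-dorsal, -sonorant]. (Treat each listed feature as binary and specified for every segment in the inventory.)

t, dʒ, ɖ, ʃ, ʒ, tʃ, θ, ð, β

The [-dorsal] segments are /t, dʒ, ɖ, m, ɳ, ʃ, ʒ, tʃ, n, θ, ð, ɱ, l, β/.
Then [-sonorant] leaves /t, dʒ, ɖ, ʃ, ʒ, tʃ, θ, ð, β/.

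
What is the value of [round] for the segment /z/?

/z/ is the voiced alveolar fricative. The feature [round] marks segments produced with lip rounding; /z/ lacks this property, so it is [-round].

[-round]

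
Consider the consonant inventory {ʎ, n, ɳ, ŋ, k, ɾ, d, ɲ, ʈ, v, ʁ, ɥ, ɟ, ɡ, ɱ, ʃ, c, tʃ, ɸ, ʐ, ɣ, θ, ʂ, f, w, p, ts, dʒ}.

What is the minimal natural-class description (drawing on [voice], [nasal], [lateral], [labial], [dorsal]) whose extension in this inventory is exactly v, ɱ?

[+voice, +labial, −dorsal]

The class [+voice], [+labial], [−dorsal] has exactly /v, ɱ/ as its extension in this inventory. No smaller conjunction from the listed features achieves this: [+labial, −dorsal] alone would also admit /ɸ, f, p/; [+voice, −dorsal] alone would also admit /n, ɳ, ɾ, d, …/; [+voice, +labial] alone would also admit /ɥ, w/; and checking the remaining two-feature bundles turns up none with this extension.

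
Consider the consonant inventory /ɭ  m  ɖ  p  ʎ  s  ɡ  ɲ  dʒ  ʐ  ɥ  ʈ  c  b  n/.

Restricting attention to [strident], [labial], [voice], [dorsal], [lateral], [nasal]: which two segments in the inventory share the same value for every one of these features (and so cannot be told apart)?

dʒ, ʐ

On the given features, /dʒ/ and /ʐ/ have an identical profile: [+strident], [−labial], [+voice], [−dorsal], [−lateral], [−nasal]. No other two segments in the inventory coincide on all 6 features. (They do differ in [continuant] and [distributed], which are not among the given features.)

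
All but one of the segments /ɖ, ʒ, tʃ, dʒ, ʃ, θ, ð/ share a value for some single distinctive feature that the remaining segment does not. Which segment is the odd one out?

ɖ

The remaining segments after removing /ɖ/ share [+distributed]; /ɖ/ (voiced retroflex stop) is [-distributed]. For every other candidate removal, the leftover set fails to share any single feature value that the removed segment lacks.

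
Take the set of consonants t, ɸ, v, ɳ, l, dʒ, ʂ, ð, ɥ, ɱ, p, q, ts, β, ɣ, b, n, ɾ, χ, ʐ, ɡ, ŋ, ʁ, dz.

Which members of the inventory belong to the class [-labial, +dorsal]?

Eliminate segments failing any feature: /t, ɳ, l, dʒ, ʂ, ð, ts, n, ɾ, ʐ, dz/ are [-dorsal]; /ɸ, v, ɥ, ɱ, p, β, b/ are [+labial]. The remaining /q, ɣ, χ, ɡ, ŋ, ʁ/ satisfy [-labial], [+dorsal].

q, ɣ, χ, ɡ, ŋ, ʁ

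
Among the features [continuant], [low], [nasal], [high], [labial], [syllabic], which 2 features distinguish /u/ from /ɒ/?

[high], [low]

The two segments share [+continuant], [-nasal], [+labial], [+syllabic]. The only features from the list on which they differ: /u/ is [+high] while /ɒ/ is [-high]; /u/ is [-low] while /ɒ/ is [+low].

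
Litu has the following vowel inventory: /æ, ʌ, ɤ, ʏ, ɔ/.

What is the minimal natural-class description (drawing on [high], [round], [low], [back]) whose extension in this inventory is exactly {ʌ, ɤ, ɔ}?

[+back]

The target set is precisely the extension of [+back] in this inventory.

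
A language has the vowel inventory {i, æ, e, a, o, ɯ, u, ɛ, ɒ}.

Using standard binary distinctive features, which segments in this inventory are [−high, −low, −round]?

e, ɛ

The [−high] segments are /æ, e, a, o, ɛ, ɒ/.
Then [−low] gives /e, o, ɛ/.
Within that set, [−round] leaves /e, ɛ/.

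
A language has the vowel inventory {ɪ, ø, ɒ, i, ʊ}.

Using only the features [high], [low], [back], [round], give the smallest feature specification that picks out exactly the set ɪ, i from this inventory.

The target set is precisely the extension of [-round] in this inventory.

[-round]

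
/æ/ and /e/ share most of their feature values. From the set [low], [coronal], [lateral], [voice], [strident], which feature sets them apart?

[low]

/æ/ is the low front unrounded vowel and /e/ is the mid front unrounded tense vowel. Both are [−coronal], [−lateral], [+voice], [−strident]. /æ/ is [+low] while /e/ is [−low], so the distinguishing feature is [low].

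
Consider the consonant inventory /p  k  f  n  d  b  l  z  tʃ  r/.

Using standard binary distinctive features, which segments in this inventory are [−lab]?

The feature [labial] marks segments articulated with one or both lips. In this inventory /k, n, d, l, z, tʃ, r/ lack that property, so they are [−labial]; /p, f, b/ are [+labial].

k, n, d, l, z, tʃ, r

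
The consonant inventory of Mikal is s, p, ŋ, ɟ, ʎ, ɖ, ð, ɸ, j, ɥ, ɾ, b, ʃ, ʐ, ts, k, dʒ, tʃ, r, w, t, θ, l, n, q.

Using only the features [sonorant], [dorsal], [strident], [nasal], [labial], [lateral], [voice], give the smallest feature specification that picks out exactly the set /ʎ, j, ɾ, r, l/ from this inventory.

The class [+sonorant], [−nasal], [−labial] has exactly /ʎ, j, ɾ, r, l/ as its extension in this inventory. No smaller conjunction from the listed features achieves this: [−nasal, −labial] alone would also admit /s, ɟ, ɖ, ð, …/; [+sonorant, −labial] alone would also admit /ŋ, n/; [+sonorant, −nasal] alone would also admit /ɥ, w/; and checking the remaining two-feature bundles turns up none with this extension.

[+sonorant, −nasal, −labial]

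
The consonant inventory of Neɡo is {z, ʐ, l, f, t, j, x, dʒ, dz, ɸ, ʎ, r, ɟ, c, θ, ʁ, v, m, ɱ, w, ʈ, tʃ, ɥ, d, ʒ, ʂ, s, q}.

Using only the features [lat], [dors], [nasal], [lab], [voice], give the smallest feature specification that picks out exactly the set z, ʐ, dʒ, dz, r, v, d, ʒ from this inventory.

[+voice, -nasal, -lat, -dors]

Every target segment is [+voice], [-nasal], [-lateral], [-dorsal]; each remaining inventory member fails at least one of these. Each conjunct is needed — [-nasal, -lateral, -dorsal] alone would also admit /f, t, ɸ, θ, …/; [+voice, -lateral, -dorsal] alone would also admit /m, ɱ/; [+voice, -nasal, -dorsal] alone would also admit /l/; [+voice, -nasal, -lateral] alone would also admit /j, ɟ, ʁ, w, …/ — and no other combination of three listed features has exactly this extension, so four is the minimum.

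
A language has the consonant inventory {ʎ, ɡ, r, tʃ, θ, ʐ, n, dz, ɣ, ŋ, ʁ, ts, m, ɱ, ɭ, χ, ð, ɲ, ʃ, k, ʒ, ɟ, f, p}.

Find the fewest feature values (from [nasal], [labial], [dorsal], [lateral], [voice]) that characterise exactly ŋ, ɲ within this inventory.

Every target segment is [+nasal], [+dorsal]; each remaining inventory member fails at least one of these. Each conjunct is needed — [+dorsal] alone would also admit /ʎ, ɡ, ɣ, ʁ, …/; [+nasal] alone would also admit /n, m, ɱ/ — and no other single listed feature has exactly this extension, so two is the minimum.

[+nasal, +dorsal]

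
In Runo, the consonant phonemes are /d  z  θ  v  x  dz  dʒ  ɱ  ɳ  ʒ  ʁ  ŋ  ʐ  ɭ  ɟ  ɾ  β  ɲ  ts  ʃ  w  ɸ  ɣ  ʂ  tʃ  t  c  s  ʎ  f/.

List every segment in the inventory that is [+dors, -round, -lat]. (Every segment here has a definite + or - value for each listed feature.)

Among the inventory, the [+dorsal] segments are /x, ʁ, ŋ, ɟ, ɲ, w, ɣ, c, ʎ/.
Of those, [-round] gives /x, ʁ, ŋ, ɟ, ɲ, ɣ, c, ʎ/.
Intersecting with [-lateral] leaves /x, ʁ, ŋ, ɟ, ɲ, ɣ, c/.

x, ʁ, ŋ, ɟ, ɲ, ɣ, c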